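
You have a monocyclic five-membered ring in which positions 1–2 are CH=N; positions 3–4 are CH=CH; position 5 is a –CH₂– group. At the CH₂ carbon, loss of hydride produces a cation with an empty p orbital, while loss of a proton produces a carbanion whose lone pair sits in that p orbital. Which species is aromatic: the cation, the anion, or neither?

Once that carbon is sp², every ring atom has a p orbital and both ions are fully conjugated.
Cation: 2 × 2 + 0 = 4 π electrons → 4(1), antiaromatic.
Anion: 2 × 2 + 2 = 6 π electrons → 4(1)+2, aromatic.

The anion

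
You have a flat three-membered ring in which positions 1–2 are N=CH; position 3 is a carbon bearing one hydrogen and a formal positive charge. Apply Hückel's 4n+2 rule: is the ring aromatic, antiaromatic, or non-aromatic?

Check conjugation: the double-bond atoms are sp², each contributing one p electron; each =N– nitrogen is pyridine-type (lone pair in the sp² plane, one electron in the p orbital); the carbocation has an empty p orbital — every position has a p orbital, so the cyclic π system is continuous.
Counting π electrons: 1 × 2 = 2 from the double-bond unit + 0 from the CH(+) atom = 2.
That gives a 4n+2 count (2, n = 0).

Aromatic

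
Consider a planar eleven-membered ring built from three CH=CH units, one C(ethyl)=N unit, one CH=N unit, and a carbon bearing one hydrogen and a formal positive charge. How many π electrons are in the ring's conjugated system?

All ring atoms are sp² and supply a p orbital to the ring (each doubly-bonded ring atom is sp² with one p-orbital electron; each =N– nitrogen is pyridine-type (lone pair in the sp² plane, one electron in the p orbital); the carbocation has an empty p orbital); the conjugation is uninterrupted.
Adding the contributions, 5 × 2 = 10 from the double-bond units + 0 from the CH(+) atom = 10.

10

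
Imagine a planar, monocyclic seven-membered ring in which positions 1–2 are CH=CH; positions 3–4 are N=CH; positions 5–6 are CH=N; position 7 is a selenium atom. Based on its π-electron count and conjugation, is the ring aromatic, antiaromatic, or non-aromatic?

All ring atoms are sp² and supply a p orbital to the ring (each doubly-bonded ring atom is sp² with one p-orbital electron; each =N– nitrogen is pyridine-type (lone pair in the sp² plane, one electron in the p orbital); the selenium donates one lone pair from its p orbital); the conjugation is uninterrupted.
Tallying contributions gives 3 × 2 = 6 from the double-bond units + 2 from the Se atom = 8.
8 = 4(2); a planar, fully conjugated 4n system is antiaromatic.

Antiaromatic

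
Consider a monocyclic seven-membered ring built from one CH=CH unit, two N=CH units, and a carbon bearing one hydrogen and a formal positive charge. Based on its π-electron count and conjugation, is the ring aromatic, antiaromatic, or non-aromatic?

Aromatic

Every ring atom contributes a p orbital perpendicular to the ring (the double-bond atoms are sp², each contributing one p electron; each sp² =N– keeps its lone pair in-plane and puts one electron into the π system; the carbocation has an empty p orbital), so the π system is cyclic and fully conjugated.
Counting π electrons: 3 × 2 = 6 from the double-bond units + 0 from the CH(+) atom = 6.
Since 6 = 4·1 + 2, the ring meets the 4n+2 criterion.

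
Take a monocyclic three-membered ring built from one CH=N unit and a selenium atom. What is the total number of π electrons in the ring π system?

The p orbitals form a continuous loop: every atom in a ring double bond is sp² and brings one electron to the p orbital; the doubly-bonded nitrogens are pyridine-type — their lone pairs lie in the ring plane, leaving one electron in the p orbital; the selenium donates one lone pair from its p orbital. The ring is fully conjugated.
Tallying contributions gives 1 × 2 = 2 from the double-bond unit + 2 from the Se atom = 4.

4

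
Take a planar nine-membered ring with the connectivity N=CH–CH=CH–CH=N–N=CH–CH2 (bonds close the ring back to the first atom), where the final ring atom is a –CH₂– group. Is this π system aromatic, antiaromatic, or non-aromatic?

Non-aromatic

Because the tetrahedral CH₂ carbon is sp³ and has no p orbital in the ring π system at the CH2 position, the π system cannot extend all the way around the ring.
Without a continuous loop of overlapping p orbitals the Hückel electron count never comes into play.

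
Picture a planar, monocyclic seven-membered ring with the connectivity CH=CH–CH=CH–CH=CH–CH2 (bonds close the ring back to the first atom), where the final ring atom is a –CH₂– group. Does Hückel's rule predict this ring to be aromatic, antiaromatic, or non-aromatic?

Non-aromatic

At the CH2 position, the tetrahedral CH₂ carbon is sp³ and has no p orbital in the ring π system; the ring's p-orbital overlap is broken there.
A ring that is not fully conjugated cannot be aromatic or antiaromatic regardless of its π-electron count.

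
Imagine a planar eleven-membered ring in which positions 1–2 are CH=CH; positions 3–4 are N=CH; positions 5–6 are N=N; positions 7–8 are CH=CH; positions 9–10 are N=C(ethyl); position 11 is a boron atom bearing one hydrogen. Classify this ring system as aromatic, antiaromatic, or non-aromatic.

Aromatic

Check conjugation: each doubly-bonded ring atom is sp² with one p-orbital electron; each =N– nitrogen is pyridine-type (lone pair in the sp² plane, one electron in the p orbital); the boron has an empty p orbital — every position has a p orbital, so the cyclic π system is continuous.
Tallying contributions gives 5 × 2 = 10 from the double-bond units + 0 from the BH atom = 10.
10 = 4(2) + 2, which satisfies Hückel's 4n+2 rule.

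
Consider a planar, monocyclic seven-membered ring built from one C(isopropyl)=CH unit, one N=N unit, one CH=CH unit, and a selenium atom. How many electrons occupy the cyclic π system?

Every ring atom contributes a p orbital perpendicular to the ring (the double-bond atoms are sp², each contributing one p electron; each sp² =N– keeps its lone pair in-plane and puts one electron into the π system; the selenium donates one lone pair from its p orbital), so the π system is cyclic and fully conjugated.
Counting π electrons: 3 × 2 = 6 from the double-bond units + 2 from the Se atom = 8.

8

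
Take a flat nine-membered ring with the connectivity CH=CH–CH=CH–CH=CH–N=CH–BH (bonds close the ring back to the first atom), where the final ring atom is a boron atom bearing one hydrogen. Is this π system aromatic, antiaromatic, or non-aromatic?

Antiaromatic

All ring atoms are sp² and supply a p orbital to the ring (every atom in a ring double bond is sp² and brings one electron to the p orbital; each sp² =N– keeps its lone pair in-plane and puts one electron into the π system; the boron has an empty p orbital); the conjugation is uninterrupted.
Tallying contributions gives 4 × 2 = 8 from the double-bond units + 0 from the BH atom = 8.
8 is a 4n count (n = 2), so the planar conjugated ring is antiaromatic.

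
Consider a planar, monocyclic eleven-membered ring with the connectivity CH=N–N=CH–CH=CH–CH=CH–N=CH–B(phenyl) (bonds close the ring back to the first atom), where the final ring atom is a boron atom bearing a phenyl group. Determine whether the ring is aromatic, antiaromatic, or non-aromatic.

Every ring atom contributes a p orbital perpendicular to the ring (every atom in a ring double bond is sp² and brings one electron to the p orbital; the doubly-bonded nitrogens are pyridine-type — their lone pairs lie in the ring plane, leaving one electron in the p orbital; the boron has an empty p orbital), so the π system is cyclic and fully conjugated.
π-electron count: 5 × 2 = 10 from the double-bond units + 0 from the B(phenyl) atom = 10.
10 = 4(2) + 2, which satisfies Hückel's 4n+2 rule.

Aromatic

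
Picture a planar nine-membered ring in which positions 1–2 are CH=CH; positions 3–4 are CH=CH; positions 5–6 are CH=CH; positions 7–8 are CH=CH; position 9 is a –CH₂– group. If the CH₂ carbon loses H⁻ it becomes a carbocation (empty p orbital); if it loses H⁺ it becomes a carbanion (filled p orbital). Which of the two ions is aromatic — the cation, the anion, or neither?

The anion

Both ions have a continuous loop of p orbitals — each ring atom is sp².
Cation: 4 × 2 + 0 = 8 π electrons → 4(2), antiaromatic.
Anion: 4 × 2 + 2 = 10 π electrons → 4(2)+2, aromatic.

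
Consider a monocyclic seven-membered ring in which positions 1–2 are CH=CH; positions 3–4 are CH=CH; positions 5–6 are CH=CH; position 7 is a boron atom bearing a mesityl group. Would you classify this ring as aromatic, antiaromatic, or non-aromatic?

Check conjugation: the double-bond atoms are sp², each contributing one p electron; the boron has an empty p orbital — every position has a p orbital, so the cyclic π system is continuous.
Tallying contributions gives 3 × 2 = 6 from the double-bond units + 0 from the B(mesityl) atom = 6.
That gives a 4n+2 count (6, n = 1).

Aromatic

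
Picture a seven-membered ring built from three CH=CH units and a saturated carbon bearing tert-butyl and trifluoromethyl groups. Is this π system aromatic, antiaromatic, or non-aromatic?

At the C(tert-butyl)(trifluoromethyl) position, that saturated carbon is sp³ and has no p orbital in the ring π system; the ring's p-orbital overlap is broken there.
Without a continuous loop of overlapping p orbitals the Hückel electron count never comes into play.

Non-aromatic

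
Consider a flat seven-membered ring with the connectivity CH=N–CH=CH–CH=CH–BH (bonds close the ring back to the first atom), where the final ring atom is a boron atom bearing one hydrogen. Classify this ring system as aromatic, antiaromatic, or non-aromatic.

Check conjugation: each doubly-bonded ring atom is sp² with one p-orbital electron; the doubly-bonded nitrogens are pyridine-type — their lone pairs lie in the ring plane, leaving one electron in the p orbital; the boron has an empty p orbital — every position has a p orbital, so the cyclic π system is continuous.
Tallying contributions gives 3 × 2 = 6 from the double-bond units + 0 from the BH atom = 6.
That gives a 4n+2 count (6, n = 1).

Aromatic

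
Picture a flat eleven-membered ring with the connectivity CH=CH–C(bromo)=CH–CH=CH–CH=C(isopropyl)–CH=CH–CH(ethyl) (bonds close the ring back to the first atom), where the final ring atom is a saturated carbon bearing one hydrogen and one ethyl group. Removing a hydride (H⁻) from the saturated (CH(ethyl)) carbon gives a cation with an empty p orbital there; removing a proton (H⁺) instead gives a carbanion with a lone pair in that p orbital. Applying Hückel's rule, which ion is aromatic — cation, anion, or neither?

The cation

In either ion the ring is fully conjugated: every atom, including the new sp² carbon, supplies a p orbital.
Cation: 5 × 2 + 0 = 10 π electrons → 4(2)+2, aromatic.
Anion: 5 × 2 + 2 = 12 π electrons → 4(3), antiaromatic.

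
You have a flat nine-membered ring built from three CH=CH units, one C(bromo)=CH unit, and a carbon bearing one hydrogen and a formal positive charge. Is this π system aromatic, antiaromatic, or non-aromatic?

The p orbitals form a continuous loop: each doubly-bonded ring atom is sp² with one p-orbital electron; the carbocation has an empty p orbital. The ring is fully conjugated.
Adding the contributions, 4 × 2 = 8 from the double-bond units + 0 from the CH(+) atom = 8.
A 4n π count (8, n = 2) in a planar conjugated ring means antiaromatic.

Antiaromatic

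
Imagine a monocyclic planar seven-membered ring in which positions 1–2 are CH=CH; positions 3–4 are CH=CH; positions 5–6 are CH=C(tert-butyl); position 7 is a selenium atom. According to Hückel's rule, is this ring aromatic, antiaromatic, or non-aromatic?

Antiaromatic

All ring atoms are sp² and supply a p orbital to the ring (each doubly-bonded ring atom is sp² with one p-orbital electron; the selenium donates one lone pair from its p orbital); the conjugation is uninterrupted.
Tallying contributions gives 3 × 2 = 6 from the double-bond units + 2 from the Se atom = 8.
A 4n π count (8, n = 2) in a planar conjugated ring means antiaromatic.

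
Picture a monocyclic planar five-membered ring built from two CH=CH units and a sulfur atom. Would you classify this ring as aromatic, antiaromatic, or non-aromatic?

Every ring atom contributes a p orbital perpendicular to the ring (the double-bond atoms are sp², each contributing one p electron; the sulfur donates one lone pair from its p orbital), so the π system is cyclic and fully conjugated.
Tallying contributions gives 2 × 2 = 4 from the double-bond units + 2 from the S atom = 6.
Since 6 = 4·1 + 2, the ring meets the 4n+2 criterion.
(The species described is thiophene.)

Aromatic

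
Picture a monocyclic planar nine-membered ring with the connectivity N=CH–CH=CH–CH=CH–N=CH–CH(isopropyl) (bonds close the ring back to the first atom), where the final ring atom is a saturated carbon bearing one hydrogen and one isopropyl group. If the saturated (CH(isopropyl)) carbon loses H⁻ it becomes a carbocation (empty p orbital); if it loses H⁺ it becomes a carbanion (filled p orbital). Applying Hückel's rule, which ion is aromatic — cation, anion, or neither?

In either ion the ring is fully conjugated: every atom, including the new sp² carbon, supplies a p orbital.
Cation: 4 × 2 + 0 = 8 π electrons → 4(2), antiaromatic.
Anion: 4 × 2 + 2 = 10 π electrons → 4(2)+2, aromatic.

The anion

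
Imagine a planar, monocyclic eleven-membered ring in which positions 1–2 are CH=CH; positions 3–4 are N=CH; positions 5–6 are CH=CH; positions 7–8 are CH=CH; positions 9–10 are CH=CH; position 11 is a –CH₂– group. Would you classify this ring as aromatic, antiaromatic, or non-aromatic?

At the CH2 position, the tetrahedral CH₂ carbon is sp³ and has no p orbital in the ring π system; the ring's p-orbital overlap is broken there.
Broken conjugation rules out both aromaticity and antiaromaticity.

Non-aromatic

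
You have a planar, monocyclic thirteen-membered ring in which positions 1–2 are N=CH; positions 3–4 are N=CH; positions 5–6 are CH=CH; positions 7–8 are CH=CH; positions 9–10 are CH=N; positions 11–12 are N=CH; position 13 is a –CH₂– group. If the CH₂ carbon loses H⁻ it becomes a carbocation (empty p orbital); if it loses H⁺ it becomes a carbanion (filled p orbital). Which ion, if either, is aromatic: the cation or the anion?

In both ions every ring atom is sp² and contributes a p orbital, so both rings are fully conjugated.
Cation: 6 × 2 + 0 = 12 π electrons → 4(3), antiaromatic.
Anion: 6 × 2 + 2 = 14 π electrons → 4(3)+2, aromatic.

The anion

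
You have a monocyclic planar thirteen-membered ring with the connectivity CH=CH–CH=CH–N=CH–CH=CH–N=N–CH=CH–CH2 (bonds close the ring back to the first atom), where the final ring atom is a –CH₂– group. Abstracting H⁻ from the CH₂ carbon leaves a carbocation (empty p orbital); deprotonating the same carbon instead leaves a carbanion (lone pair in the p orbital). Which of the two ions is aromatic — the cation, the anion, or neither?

The anion

Once that carbon is sp², every ring atom has a p orbital and both ions are fully conjugated.
Cation: 6 × 2 + 0 = 12 π electrons → 4(3), antiaromatic.
Anion: 6 × 2 + 2 = 14 π electrons → 4(3)+2, aromatic.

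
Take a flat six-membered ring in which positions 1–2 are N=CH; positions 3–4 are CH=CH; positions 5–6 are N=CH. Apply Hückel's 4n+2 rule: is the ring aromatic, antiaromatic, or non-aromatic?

All ring atoms are sp² and supply a p orbital to the ring (the double-bond atoms are sp², each contributing one p electron; each sp² =N– keeps its lone pair in-plane and puts one electron into the π system); the conjugation is uninterrupted.
Adding the contributions, 3 × 2 = 6 from the 3 double-bond units.
6 = 4(1) + 2, which satisfies Hückel's 4n+2 rule.

Aromatic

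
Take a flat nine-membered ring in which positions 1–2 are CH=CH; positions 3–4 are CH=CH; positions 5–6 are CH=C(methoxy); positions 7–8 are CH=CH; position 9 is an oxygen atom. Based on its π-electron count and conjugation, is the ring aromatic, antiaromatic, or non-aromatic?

The p orbitals form a continuous loop: each doubly-bonded ring atom is sp² with one p-orbital electron; the oxygen donates one lone pair from its p orbital. The ring is fully conjugated.
Adding the contributions, 4 × 2 = 8 from the double-bond units + 2 from the O atom = 10.
That gives a 4n+2 count (10, n = 2).

Aromatic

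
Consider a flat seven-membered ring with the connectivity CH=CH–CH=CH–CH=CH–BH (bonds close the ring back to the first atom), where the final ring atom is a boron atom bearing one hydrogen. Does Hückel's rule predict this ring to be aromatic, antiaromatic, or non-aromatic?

Aromatic

Check conjugation: every atom in a ring double bond is sp² and brings one electron to the p orbital; the boron has an empty p orbital — every position has a p orbital, so the cyclic π system is continuous.
Tallying contributions gives 3 × 2 = 6 from the double-bond units + 0 from the BH atom = 6.
That gives a 4n+2 count (6, n = 1).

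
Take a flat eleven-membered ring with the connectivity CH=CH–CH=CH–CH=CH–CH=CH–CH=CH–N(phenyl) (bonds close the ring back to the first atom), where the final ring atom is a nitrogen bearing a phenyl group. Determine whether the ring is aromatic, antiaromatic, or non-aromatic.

Every ring atom contributes a p orbital perpendicular to the ring (the double-bond atoms are sp², each contributing one p electron; the pyrrole-type nitrogen donates its lone pair from the p orbital), so the π system is cyclic and fully conjugated.
Adding the contributions, 5 × 2 = 10 from the double-bond units + 2 from the N(phenyl) atom = 12.
With 12 = 4·3 π electrons, Hückel's rule classifies the planar ring as antiaromatic.

Antiaromatic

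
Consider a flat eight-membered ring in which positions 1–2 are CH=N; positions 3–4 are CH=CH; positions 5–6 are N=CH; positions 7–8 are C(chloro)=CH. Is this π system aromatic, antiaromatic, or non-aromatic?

Antiaromatic

Every ring atom contributes a p orbital perpendicular to the ring (every atom in a ring double bond is sp² and brings one electron to the p orbital; each =N– nitrogen is pyridine-type (lone pair in the sp² plane, one electron in the p orbital)), so the π system is cyclic and fully conjugated.
Counting π electrons: 4 × 2 = 8 from the 4 double-bond units.
8 is a 4n count (n = 2), so the planar conjugated ring is antiaromatic.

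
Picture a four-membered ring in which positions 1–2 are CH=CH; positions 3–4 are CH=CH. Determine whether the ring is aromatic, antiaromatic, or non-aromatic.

Antiaromatic

All ring atoms are sp² and supply a p orbital to the ring (the double-bond atoms are sp², each contributing one p electron); the conjugation is uninterrupted.
π-electron count: 2 × 2 = 4 from the 2 double-bond units.
4 = 4(1); a planar, fully conjugated 4n system is antiaromatic.
This is cyclobutadiene.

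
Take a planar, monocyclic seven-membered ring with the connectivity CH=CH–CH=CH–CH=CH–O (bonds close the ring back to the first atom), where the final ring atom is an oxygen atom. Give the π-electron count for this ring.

The p orbitals form a continuous loop: the double-bond atoms are sp², each contributing one p electron; the oxygen donates one lone pair from its p orbital. The ring is fully conjugated.
π-electron count: 3 × 2 = 6 from the double-bond units + 2 from the O atom = 8.

8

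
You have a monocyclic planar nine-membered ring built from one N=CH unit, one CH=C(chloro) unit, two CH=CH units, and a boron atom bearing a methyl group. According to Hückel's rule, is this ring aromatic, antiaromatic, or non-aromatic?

Check conjugation: the double-bond atoms are sp², each contributing one p electron; each sp² =N– keeps its lone pair in-plane and puts one electron into the π system; the boron has an empty p orbital — every position has a p orbital, so the cyclic π system is continuous.
π-electron count: 4 × 2 = 8 from the double-bond units + 0 from the B(methyl) atom = 8.
8 is a 4n count (n = 2), so the planar conjugated ring is antiaromatic.

Antiaromatic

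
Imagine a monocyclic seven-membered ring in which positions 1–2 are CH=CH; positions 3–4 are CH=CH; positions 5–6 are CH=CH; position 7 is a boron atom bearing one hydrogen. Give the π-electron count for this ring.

6

Every ring atom contributes a p orbital perpendicular to the ring (the double-bond atoms are sp², each contributing one p electron; the boron has an empty p orbital), so the π system is cyclic and fully conjugated.
Counting π electrons: 3 × 2 = 6 from the double-bond units + 0 from the BH atom = 6.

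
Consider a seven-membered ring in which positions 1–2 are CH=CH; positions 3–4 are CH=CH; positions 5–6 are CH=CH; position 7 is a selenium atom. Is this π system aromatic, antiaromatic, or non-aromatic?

Antiaromatic

Check conjugation: every atom in a ring double bond is sp² and brings one electron to the p orbital; the selenium donates one lone pair from its p orbital — every position has a p orbital, so the cyclic π system is continuous.
π-electron count: 3 × 2 = 6 from the double-bond units + 2 from the Se atom = 8.
8 is a 4n count (n = 2), so the planar conjugated ring is antiaromatic.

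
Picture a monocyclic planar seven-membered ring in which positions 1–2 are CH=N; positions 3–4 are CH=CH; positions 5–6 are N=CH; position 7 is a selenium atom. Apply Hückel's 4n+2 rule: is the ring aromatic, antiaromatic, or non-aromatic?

Antiaromatic

Every ring atom contributes a p orbital perpendicular to the ring (every atom in a ring double bond is sp² and brings one electron to the p orbital; each sp² =N– keeps its lone pair in-plane and puts one electron into the π system; the selenium donates one lone pair from its p orbital), so the π system is cyclic and fully conjugated.
Adding the contributions, 3 × 2 = 6 from the double-bond units + 2 from the Se atom = 8.
8 is a 4n count (n = 2), so the planar conjugated ring is antiaromatic.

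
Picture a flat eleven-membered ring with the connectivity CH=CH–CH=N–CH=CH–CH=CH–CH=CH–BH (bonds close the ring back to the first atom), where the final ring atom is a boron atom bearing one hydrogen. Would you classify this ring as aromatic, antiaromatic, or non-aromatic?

Check conjugation: the double-bond atoms are sp², each contributing one p electron; the doubly-bonded nitrogens are pyridine-type — their lone pairs lie in the ring plane, leaving one electron in the p orbital; the boron has an empty p orbital — every position has a p orbital, so the cyclic π system is continuous.
Tallying contributions gives 5 × 2 = 10 from the double-bond units + 0 from the BH atom = 10.
10 = 4(2) + 2, which satisfies Hückel's 4n+2 rule.

Aromatic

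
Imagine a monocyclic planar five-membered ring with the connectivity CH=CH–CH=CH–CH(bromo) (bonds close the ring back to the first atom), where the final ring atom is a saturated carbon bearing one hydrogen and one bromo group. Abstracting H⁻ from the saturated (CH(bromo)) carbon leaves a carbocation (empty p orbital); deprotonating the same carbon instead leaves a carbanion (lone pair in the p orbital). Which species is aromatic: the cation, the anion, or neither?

The anion

Both ions have a continuous loop of p orbitals — each ring atom is sp².
Cation: 2 × 2 + 0 = 4 π electrons → 4(1), antiaromatic.
Anion: 2 × 2 + 2 = 6 π electrons → 4(1)+2, aromatic.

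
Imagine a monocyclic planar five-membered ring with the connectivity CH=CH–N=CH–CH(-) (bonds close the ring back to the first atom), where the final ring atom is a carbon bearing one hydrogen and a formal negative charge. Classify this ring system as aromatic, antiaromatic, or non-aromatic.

Aromatic

Check conjugation: the double-bond atoms are sp², each contributing one p electron; each sp² =N– keeps its lone pair in-plane and puts one electron into the π system; the carbanion's lone pair occupies the p orbital — every position has a p orbital, so the cyclic π system is continuous.
Adding the contributions, 2 × 2 = 4 from the double-bond units + 2 from the CH(-) atom = 6.
That gives a 4n+2 count (6, n = 1).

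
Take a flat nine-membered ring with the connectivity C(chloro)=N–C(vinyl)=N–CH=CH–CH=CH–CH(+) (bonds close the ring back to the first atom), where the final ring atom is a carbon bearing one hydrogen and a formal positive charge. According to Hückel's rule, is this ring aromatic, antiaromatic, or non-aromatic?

All ring atoms are sp² and supply a p orbital to the ring (each doubly-bonded ring atom is sp² with one p-orbital electron; each sp² =N– keeps its lone pair in-plane and puts one electron into the π system; the carbocation has an empty p orbital); the conjugation is uninterrupted.
Tallying contributions gives 4 × 2 = 8 from the double-bond units + 0 from the CH(+) atom = 8.
A 4n π count (8, n = 2) in a planar conjugated ring means antiaromatic.

Antiaromatic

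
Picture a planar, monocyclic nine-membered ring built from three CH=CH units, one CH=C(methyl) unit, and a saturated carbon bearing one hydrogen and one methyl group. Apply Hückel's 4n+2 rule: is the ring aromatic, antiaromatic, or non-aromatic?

Non-aromatic

Because that saturated carbon is sp³ and has no p orbital in the ring π system at the CH(methyl) position, the π system cannot extend all the way around the ring.
A ring that is not fully conjugated cannot be aromatic or antiaromatic regardless of its π-electron count.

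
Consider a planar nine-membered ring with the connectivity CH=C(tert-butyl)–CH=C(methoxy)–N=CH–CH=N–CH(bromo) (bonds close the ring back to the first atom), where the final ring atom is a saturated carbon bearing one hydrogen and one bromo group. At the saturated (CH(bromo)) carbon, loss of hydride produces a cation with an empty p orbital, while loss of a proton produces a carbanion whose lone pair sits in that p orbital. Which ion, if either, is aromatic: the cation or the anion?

Both ions have a continuous loop of p orbitals — each ring atom is sp².
Cation: 4 × 2 + 0 = 8 π electrons → 4(2), antiaromatic.
Anion: 4 × 2 + 2 = 10 π electrons → 4(2)+2, aromatic.

The anion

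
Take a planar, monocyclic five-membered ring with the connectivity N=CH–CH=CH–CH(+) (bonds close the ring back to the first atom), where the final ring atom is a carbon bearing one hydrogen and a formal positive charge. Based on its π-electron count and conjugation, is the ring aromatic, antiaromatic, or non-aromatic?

Check conjugation: every atom in a ring double bond is sp² and brings one electron to the p orbital; each =N– nitrogen is pyridine-type (lone pair in the sp² plane, one electron in the p orbital); the carbocation has an empty p orbital — every position has a p orbital, so the cyclic π system is continuous.
Tallying contributions gives 2 × 2 = 4 from the double-bond units + 0 from the CH(+) atom = 4.
With 4 = 4·1 π electrons, Hückel's rule classifies the planar ring as antiaromatic.

Antiaromatic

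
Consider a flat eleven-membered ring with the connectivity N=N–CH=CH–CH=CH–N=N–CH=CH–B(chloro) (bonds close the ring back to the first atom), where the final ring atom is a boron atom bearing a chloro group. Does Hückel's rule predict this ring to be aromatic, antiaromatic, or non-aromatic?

Check conjugation: the double-bond atoms are sp², each contributing one p electron; each =N– nitrogen is pyridine-type (lone pair in the sp² plane, one electron in the p orbital); the boron has an empty p orbital — every position has a p orbital, so the cyclic π system is continuous.
π-electron count: 5 × 2 = 10 from the double-bond units + 0 from the B(chloro) atom = 10.
Since 10 = 4·2 + 2, the ring meets the 4n+2 criterion.

Aromatic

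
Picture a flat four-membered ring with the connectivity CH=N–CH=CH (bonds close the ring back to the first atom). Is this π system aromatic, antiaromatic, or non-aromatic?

Antiaromatic

Check conjugation: the double-bond atoms are sp², each contributing one p electron; each =N– nitrogen is pyridine-type (lone pair in the sp² plane, one electron in the p orbital) — every position has a p orbital, so the cyclic π system is continuous.
Adding the contributions, 2 × 2 = 4 from the 2 double-bond units.
4 is a 4n count (n = 1), so the planar conjugated ring is antiaromatic.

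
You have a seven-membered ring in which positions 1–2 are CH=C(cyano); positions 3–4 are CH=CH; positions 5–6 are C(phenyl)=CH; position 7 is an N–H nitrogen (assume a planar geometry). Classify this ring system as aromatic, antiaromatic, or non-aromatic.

Antiaromatic

Every ring atom contributes a p orbital perpendicular to the ring (every atom in a ring double bond is sp² and brings one electron to the p orbital; the pyrrole-type nitrogen donates its lone pair from the p orbital), so the π system is cyclic and fully conjugated.
Tallying contributions gives 3 × 2 = 6 from the double-bond units + 2 from the NH atom = 8.
A 4n π count (8, n = 2) in a planar conjugated ring means antiaromatic.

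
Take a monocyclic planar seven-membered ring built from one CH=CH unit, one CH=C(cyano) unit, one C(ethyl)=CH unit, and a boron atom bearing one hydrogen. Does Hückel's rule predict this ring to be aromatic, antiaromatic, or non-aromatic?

Check conjugation: every atom in a ring double bond is sp² and brings one electron to the p orbital; the boron has an empty p orbital — every position has a p orbital, so the cyclic π system is continuous.
Adding the contributions, 3 × 2 = 6 from the double-bond units + 0 from the BH atom = 6.
6 = 4(1) + 2, which satisfies Hückel's 4n+2 rule.

Aromatic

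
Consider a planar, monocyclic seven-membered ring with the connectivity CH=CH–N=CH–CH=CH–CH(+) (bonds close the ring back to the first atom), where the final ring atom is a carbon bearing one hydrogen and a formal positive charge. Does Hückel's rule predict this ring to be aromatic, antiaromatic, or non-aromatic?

Check conjugation: each doubly-bonded ring atom is sp² with one p-orbital electron; the doubly-bonded nitrogens are pyridine-type — their lone pairs lie in the ring plane, leaving one electron in the p orbital; the carbocation has an empty p orbital — every position has a p orbital, so the cyclic π system is continuous.
π-electron count: 3 × 2 = 6 from the double-bond units + 0 from the CH(+) atom = 6.
Since 6 = 4·1 + 2, the ring meets the 4n+2 criterion.

Aromatic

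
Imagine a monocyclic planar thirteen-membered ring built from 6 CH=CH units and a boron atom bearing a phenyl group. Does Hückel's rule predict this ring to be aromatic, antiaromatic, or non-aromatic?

Check conjugation: each doubly-bonded ring atom is sp² with one p-orbital electron; the boron has an empty p orbital — every position has a p orbital, so the cyclic π system is continuous.
Adding the contributions, 6 × 2 = 12 from the double-bond units + 0 from the B(phenyl) atom = 12.
12 is a 4n count (n = 3), so the planar conjugated ring is antiaromatic.

Antiaromatic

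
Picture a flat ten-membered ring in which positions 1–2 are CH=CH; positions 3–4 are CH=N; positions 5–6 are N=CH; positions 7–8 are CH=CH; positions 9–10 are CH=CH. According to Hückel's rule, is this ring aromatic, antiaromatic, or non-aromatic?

Aromatic

The p orbitals form a continuous loop: each doubly-bonded ring atom is sp² with one p-orbital electron; each sp² =N– keeps its lone pair in-plane and puts one electron into the π system. The ring is fully conjugated.
Adding the contributions, 5 × 2 = 10 from the 5 double-bond units.
10 = 4(2) + 2, which satisfies Hückel's 4n+2 rule.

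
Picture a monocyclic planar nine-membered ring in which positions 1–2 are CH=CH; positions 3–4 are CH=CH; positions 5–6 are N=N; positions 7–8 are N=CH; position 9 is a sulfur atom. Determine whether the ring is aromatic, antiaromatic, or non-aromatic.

The p orbitals form a continuous loop: each doubly-bonded ring atom is sp² with one p-orbital electron; the doubly-bonded nitrogens are pyridine-type — their lone pairs lie in the ring plane, leaving one electron in the p orbital; the sulfur donates one lone pair from its p orbital. The ring is fully conjugated.
Counting π electrons: 4 × 2 = 8 from the double-bond units + 2 from the S atom = 10.
That gives a 4n+2 count (10, n = 2).

Aromatic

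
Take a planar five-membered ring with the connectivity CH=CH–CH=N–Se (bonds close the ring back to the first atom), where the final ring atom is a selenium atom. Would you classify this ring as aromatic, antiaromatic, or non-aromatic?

All ring atoms are sp² and supply a p orbital to the ring (every atom in a ring double bond is sp² and brings one electron to the p orbital; the doubly-bonded nitrogens are pyridine-type — their lone pairs lie in the ring plane, leaving one electron in the p orbital; the selenium donates one lone pair from its p orbital); the conjugation is uninterrupted.
Adding the contributions, 2 × 2 = 4 from the double-bond units + 2 from the Se atom = 6.
With 6 π electrons (n = 1), the Hückel 4n+2 condition holds.

Aromatic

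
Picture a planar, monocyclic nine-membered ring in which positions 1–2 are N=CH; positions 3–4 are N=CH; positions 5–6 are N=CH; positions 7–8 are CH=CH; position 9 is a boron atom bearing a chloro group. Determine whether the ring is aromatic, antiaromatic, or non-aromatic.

Antiaromatic

Check conjugation: each doubly-bonded ring atom is sp² with one p-orbital electron; the doubly-bonded nitrogens are pyridine-type — their lone pairs lie in the ring plane, leaving one electron in the p orbital; the boron has an empty p orbital — every position has a p orbital, so the cyclic π system is continuous.
Tallying contributions gives 4 × 2 = 8 from the double-bond units + 0 from the B(chloro) atom = 8.
8 = 4(2); a planar, fully conjugated 4n system is antiaromatic.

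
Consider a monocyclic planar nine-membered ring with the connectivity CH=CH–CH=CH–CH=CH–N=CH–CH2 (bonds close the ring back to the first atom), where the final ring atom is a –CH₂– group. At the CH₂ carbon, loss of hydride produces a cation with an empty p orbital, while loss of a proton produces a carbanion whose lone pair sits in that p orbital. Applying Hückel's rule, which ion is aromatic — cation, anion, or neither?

In either ion the ring is fully conjugated: every atom, including the new sp² carbon, supplies a p orbital.
Cation: 4 × 2 + 0 = 8 π electrons → 4(2), antiaromatic.
Anion: 4 × 2 + 2 = 10 π electrons → 4(2)+2, aromatic.

The anion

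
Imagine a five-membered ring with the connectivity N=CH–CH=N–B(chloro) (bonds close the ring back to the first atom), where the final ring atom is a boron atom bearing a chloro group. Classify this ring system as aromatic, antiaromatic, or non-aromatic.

All ring atoms are sp² and supply a p orbital to the ring (every atom in a ring double bond is sp² and brings one electron to the p orbital; each sp² =N– keeps its lone pair in-plane and puts one electron into the π system; the boron has an empty p orbital); the conjugation is uninterrupted.
Counting π electrons: 2 × 2 = 4 from the double-bond units + 0 from the B(chloro) atom = 4.
A 4n π count (4, n = 1) in a planar conjugated ring means antiaromatic.

Antiaromatic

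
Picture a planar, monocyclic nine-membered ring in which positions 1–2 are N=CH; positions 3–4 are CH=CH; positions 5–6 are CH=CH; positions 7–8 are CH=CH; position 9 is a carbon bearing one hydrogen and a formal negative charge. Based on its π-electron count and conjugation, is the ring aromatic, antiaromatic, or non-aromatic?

Every ring atom contributes a p orbital perpendicular to the ring (every atom in a ring double bond is sp² and brings one electron to the p orbital; the doubly-bonded nitrogens are pyridine-type — their lone pairs lie in the ring plane, leaving one electron in the p orbital; the carbanion's lone pair occupies the p orbital), so the π system is cyclic and fully conjugated.
π-electron count: 4 × 2 = 8 from the double-bond units + 2 from the CH(-) atom = 10.
10 = 4(2) + 2, which satisfies Hückel's 4n+2 rule.

Aromatic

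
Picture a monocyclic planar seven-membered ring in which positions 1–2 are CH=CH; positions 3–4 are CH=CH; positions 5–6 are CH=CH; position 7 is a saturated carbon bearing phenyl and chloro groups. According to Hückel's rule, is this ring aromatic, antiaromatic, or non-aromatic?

Because that saturated carbon is sp³ and has no p orbital in the ring π system at the C(phenyl)(chloro) position, the π system cannot extend all the way around the ring.
Broken conjugation rules out both aromaticity and antiaromaticity.

Non-aromatic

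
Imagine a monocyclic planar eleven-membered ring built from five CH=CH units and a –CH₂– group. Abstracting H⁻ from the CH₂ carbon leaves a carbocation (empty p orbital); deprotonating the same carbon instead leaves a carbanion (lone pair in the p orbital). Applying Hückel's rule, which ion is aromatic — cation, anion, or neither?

The cation

Both ions have a continuous loop of p orbitals — each ring atom is sp².
Cation: 5 × 2 + 0 = 10 π electrons → 4(2)+2, aromatic.
Anion: 5 × 2 + 2 = 12 π electrons → 4(3), antiaromatic.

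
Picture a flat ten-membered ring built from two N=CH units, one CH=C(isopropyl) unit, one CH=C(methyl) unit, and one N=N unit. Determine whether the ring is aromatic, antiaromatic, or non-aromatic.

Aromatic

Check conjugation: every atom in a ring double bond is sp² and brings one electron to the p orbital; the doubly-bonded nitrogens are pyridine-type — their lone pairs lie in the ring plane, leaving one electron in the p orbital — every position has a p orbital, so the cyclic π system is continuous.
Adding the contributions, 5 × 2 = 10 from the 5 double-bond units.
Since 10 = 4·2 + 2, the ring meets the 4n+2 criterion.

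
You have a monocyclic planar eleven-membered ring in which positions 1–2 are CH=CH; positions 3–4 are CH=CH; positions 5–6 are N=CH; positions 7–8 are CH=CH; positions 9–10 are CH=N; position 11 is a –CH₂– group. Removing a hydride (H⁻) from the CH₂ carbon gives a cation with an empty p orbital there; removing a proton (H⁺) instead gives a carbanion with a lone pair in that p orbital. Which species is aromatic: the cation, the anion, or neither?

In both ions every ring atom is sp² and contributes a p orbital, so both rings are fully conjugated.
Cation: 5 × 2 + 0 = 10 π electrons → 4(2)+2, aromatic.
Anion: 5 × 2 + 2 = 12 π electrons → 4(3), antiaromatic.

The cation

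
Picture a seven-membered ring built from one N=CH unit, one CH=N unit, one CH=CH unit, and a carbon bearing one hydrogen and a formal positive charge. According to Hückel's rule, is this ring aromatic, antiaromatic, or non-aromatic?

Aromatic

All ring atoms are sp² and supply a p orbital to the ring (the double-bond atoms are sp², each contributing one p electron; the doubly-bonded nitrogens are pyridine-type — their lone pairs lie in the ring plane, leaving one electron in the p orbital; the carbocation has an empty p orbital); the conjugation is uninterrupted.
π-electron count: 3 × 2 = 6 from the double-bond units + 0 from the CH(+) atom = 6.
Since 6 = 4·1 + 2, the ring meets the 4n+2 criterion.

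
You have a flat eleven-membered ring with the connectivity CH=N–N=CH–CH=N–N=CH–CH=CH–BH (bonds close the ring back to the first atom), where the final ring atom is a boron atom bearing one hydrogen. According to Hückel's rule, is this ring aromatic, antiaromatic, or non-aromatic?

Aromatic

Check conjugation: every atom in a ring double bond is sp² and brings one electron to the p orbital; the doubly-bonded nitrogens are pyridine-type — their lone pairs lie in the ring plane, leaving one electron in the p orbital; the boron has an empty p orbital — every position has a p orbital, so the cyclic π system is continuous.
Adding the contributions, 5 × 2 = 10 from the double-bond units + 0 from the BH atom = 10.
Since 10 = 4·2 + 2, the ring meets the 4n+2 criterion.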